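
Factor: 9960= 2^3 *3^1*5^1*83^1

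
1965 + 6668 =8633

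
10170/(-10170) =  - 1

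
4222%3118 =1104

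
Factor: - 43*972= -2^2*3^5*43^1 = -41796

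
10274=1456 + 8818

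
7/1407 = 1/201 = 0.00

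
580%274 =32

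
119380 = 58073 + 61307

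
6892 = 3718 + 3174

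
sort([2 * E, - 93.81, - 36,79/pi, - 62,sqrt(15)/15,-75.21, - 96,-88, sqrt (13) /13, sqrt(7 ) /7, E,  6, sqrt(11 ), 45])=[-96, - 93.81, - 88,-75.21,  -  62,-36,sqrt(15)/15, sqrt ( 13) /13, sqrt( 7 )/7, E,sqrt(11 ),2*E , 6,79/pi,  45]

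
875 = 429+446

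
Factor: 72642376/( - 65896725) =  -  2^3*3^( - 1 ) * 5^(-2 )*23^(- 1 )*1297^1*7001^1*38201^( - 1 ) 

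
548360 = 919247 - 370887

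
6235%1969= 328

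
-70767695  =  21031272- 91798967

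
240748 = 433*556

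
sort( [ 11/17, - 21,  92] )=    [ - 21, 11/17,92 ] 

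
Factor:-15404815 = - 5^1*3080963^1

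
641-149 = 492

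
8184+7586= 15770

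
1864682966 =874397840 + 990285126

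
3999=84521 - 80522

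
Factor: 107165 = 5^1*21433^1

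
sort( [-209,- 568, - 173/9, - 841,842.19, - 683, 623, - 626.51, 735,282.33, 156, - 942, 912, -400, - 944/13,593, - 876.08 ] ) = [ - 942, - 876.08, - 841, - 683, - 626.51,-568, - 400, - 209, - 944/13, - 173/9 , 156, 282.33, 593,623, 735,842.19 , 912]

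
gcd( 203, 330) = 1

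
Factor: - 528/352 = -2^( - 1)*3^1   =  -3/2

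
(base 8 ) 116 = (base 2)1001110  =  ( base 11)71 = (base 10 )78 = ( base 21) 3F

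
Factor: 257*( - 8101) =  -2081957 = - 257^1*8101^1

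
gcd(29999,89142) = 1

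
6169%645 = 364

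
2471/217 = 11 + 12/31   =  11.39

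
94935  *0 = 0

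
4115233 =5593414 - 1478181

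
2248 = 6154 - 3906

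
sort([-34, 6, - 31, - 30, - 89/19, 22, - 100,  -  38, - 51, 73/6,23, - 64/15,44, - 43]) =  [-100,-51,-43, - 38, - 34,-31, - 30, - 89/19, - 64/15,6, 73/6, 22,23 , 44 ]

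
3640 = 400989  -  397349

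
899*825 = 741675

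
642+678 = 1320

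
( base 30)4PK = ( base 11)3313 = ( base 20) AIA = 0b1000100010010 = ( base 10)4370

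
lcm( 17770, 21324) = 106620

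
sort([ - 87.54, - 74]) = [ - 87.54,-74 ]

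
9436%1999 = 1440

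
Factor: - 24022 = -2^1 * 12011^1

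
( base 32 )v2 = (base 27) 19m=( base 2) 1111100010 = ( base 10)994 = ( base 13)5B6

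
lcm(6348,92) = 6348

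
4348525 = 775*5611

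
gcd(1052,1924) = 4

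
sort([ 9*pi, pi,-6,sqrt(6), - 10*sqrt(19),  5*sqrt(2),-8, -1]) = [ - 10*sqrt(19), - 8, - 6, - 1, sqrt(6 ), pi, 5*sqrt(2 ) , 9*pi]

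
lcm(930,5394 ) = 26970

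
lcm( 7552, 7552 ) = 7552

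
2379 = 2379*1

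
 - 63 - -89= 26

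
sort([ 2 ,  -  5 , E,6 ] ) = [ - 5 , 2, E,6] 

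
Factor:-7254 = - 2^1*3^2*13^1*31^1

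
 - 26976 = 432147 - 459123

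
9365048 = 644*14542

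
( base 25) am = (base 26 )AC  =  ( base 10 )272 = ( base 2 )100010000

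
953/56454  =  953/56454 = 0.02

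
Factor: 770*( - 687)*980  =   - 2^3*3^1 * 5^2*7^3 * 11^1*229^1 = - 518410200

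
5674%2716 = 242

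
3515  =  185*19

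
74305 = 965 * 77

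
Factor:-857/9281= - 857^1*9281^( -1)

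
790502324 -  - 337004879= 1127507203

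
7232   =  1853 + 5379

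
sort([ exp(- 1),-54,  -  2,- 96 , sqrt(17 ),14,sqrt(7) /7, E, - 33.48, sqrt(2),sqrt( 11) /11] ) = [-96, - 54  , - 33.48, - 2,sqrt(11) /11, exp( -1 ),sqrt ( 7 ) /7, sqrt(2 ),E,sqrt( 17), 14 ]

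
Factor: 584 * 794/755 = 463696/755=2^4*5^ (  -  1)*73^1*151^(  -  1) * 397^1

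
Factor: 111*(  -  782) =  - 86802 = -  2^1*3^1*17^1*23^1*37^1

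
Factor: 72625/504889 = 5^3*11^(-1 )* 79^(-1)=125/869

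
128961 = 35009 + 93952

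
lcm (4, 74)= 148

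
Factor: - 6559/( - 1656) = 2^( - 3 )*3^( - 2)*7^1*23^ ( - 1)*937^1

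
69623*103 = 7171169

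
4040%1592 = 856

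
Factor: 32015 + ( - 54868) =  - 22853^1 = -22853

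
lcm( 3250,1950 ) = 9750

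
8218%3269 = 1680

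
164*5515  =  904460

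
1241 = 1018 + 223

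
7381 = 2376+5005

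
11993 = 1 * 11993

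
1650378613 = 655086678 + 995291935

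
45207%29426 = 15781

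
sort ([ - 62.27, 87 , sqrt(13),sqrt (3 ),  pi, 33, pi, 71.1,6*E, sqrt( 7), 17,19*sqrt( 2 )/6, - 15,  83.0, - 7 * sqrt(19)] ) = [ - 62.27, - 7*sqrt( 19), - 15,sqrt(3), sqrt (7 ),pi, pi,sqrt(13),  19*sqrt(2 )/6,6*E,  17,33,71.1,83.0, 87]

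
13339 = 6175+7164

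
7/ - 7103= - 7/7103=-0.00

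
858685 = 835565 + 23120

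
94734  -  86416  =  8318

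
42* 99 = 4158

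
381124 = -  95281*( - 4)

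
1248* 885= 1104480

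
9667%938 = 287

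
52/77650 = 26/38825 = 0.00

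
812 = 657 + 155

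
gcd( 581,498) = 83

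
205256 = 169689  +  35567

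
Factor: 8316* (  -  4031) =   -  2^2*3^3*7^1*11^1*29^1 * 139^1 = - 33521796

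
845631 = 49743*17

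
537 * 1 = 537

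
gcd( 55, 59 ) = 1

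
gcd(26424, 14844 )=12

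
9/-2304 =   -  1 + 255/256 =-0.00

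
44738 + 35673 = 80411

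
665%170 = 155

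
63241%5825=4991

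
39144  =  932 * 42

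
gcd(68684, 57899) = 1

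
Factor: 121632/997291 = 2^5*3^1*7^1*19^(-1) * 181^1*52489^ (-1 ) 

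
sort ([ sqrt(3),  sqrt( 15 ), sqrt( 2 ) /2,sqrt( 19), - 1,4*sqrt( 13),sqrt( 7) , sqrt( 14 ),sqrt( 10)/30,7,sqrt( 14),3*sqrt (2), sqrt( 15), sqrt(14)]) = [ - 1,sqrt( 10)/30, sqrt( 2 ) /2,sqrt ( 3 ), sqrt(7),sqrt(14 ),sqrt(14), sqrt( 14 ),sqrt(15), sqrt( 15 ), 3*sqrt( 2),sqrt ( 19 ),  7,4*sqrt( 13)] 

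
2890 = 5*578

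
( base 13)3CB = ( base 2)1010100010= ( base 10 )674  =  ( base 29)n7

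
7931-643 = 7288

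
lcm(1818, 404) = 3636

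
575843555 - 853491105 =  - 277647550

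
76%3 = 1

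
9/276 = 3/92 = 0.03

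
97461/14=13923/2 = 6961.50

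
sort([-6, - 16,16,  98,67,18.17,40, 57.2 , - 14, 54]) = [ - 16, - 14,-6, 16,18.17,40,54, 57.2,67,98 ] 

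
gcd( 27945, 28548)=9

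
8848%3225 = 2398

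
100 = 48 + 52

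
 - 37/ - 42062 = 37/42062= 0.00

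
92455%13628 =10687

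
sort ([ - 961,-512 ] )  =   [ - 961,-512 ]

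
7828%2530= 238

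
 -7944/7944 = - 1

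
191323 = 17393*11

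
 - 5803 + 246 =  -5557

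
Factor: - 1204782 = - 2^1*3^1*200797^1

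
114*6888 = 785232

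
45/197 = 45/197 = 0.23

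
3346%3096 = 250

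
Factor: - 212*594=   -  125928=-2^3*3^3*11^1*53^1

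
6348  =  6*1058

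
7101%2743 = 1615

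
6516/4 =1629 = 1629.00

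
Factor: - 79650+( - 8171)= - 53^1*1657^1= - 87821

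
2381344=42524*56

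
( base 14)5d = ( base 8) 123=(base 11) 76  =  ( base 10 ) 83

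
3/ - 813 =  - 1/271 = - 0.00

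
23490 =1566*15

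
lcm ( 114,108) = 2052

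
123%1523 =123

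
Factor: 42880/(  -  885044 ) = -10720/221261 = - 2^5 *5^1 * 67^1*221261^( - 1)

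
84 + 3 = 87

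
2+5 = 7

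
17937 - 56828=-38891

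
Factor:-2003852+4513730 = 2509878  =  2^1*3^1 * 7^2*8537^1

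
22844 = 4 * 5711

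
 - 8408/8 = -1051 = -  1051.00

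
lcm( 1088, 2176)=2176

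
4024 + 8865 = 12889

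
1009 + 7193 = 8202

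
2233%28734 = 2233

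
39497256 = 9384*4209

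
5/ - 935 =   -  1+186/187=-0.01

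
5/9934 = 5/9934 = 0.00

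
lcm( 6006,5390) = 210210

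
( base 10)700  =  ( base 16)2BC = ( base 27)pp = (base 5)10300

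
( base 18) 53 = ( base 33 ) 2R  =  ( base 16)5D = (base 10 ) 93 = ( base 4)1131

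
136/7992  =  17/999=0.02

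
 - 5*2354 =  - 11770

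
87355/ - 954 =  - 92 + 413/954 = -91.57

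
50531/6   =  50531/6  =  8421.83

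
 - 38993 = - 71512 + 32519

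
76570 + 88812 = 165382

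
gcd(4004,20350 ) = 22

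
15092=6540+8552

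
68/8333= 68/8333=0.01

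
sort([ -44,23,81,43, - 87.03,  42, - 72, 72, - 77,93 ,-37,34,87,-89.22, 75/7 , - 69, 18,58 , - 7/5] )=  [  -  89.22,-87.03 , - 77,  -  72, - 69,-44, - 37, - 7/5,75/7, 18, 23, 34,  42, 43,58,72,81,87,93]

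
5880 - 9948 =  - 4068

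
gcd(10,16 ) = 2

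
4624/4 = 1156 = 1156.00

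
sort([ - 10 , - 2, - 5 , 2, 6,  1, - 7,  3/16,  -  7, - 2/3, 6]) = [ - 10, - 7, - 7 , - 5, - 2, - 2/3,3/16,1,2, 6, 6]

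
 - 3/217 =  - 1  +  214/217 = -  0.01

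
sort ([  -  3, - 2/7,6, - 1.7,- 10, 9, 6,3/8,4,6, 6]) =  [ - 10, - 3,- 1.7, - 2/7 , 3/8,  4, 6,6, 6, 6,9]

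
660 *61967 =40898220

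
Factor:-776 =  - 2^3*97^1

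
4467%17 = 13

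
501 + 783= 1284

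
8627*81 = 698787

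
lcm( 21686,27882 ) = 195174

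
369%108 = 45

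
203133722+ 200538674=403672396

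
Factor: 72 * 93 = 6696 = 2^3*3^3 * 31^1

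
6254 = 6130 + 124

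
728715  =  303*2405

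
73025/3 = 24341 + 2/3 = 24341.67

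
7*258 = 1806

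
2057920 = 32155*64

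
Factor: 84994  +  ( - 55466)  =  2^3*3691^1 = 29528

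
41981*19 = 797639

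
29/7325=29/7325 = 0.00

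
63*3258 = 205254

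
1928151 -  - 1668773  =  3596924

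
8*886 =7088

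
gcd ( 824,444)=4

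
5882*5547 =32627454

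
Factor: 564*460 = 259440= 2^4 * 3^1 *5^1*23^1*47^1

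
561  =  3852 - 3291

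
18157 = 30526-12369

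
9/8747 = 9/8747=0.00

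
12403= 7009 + 5394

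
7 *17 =119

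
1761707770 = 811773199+949934571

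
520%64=8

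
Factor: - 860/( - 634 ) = 430/317 = 2^1*5^1*43^1*317^(  -  1)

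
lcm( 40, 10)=40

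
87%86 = 1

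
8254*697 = 5753038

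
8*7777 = 62216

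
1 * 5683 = 5683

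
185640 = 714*260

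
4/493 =4/493 = 0.01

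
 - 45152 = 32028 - 77180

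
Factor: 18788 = 2^2  *7^1*11^1*61^1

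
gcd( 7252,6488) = 4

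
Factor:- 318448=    - 2^4*13^1*1531^1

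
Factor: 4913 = 17^3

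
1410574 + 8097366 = 9507940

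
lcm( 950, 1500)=28500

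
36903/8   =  4612 +7/8 = 4612.88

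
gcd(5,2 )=1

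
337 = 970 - 633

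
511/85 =511/85 =6.01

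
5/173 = 5/173 =0.03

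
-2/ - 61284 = 1/30642 = 0.00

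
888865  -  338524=550341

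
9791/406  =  24+47/406 = 24.12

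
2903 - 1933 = 970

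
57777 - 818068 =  - 760291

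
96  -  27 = 69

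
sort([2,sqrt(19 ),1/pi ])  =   [1/pi,2 , sqrt( 19)] 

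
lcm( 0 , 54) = 0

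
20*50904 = 1018080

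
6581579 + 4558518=11140097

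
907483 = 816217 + 91266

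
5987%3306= 2681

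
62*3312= 205344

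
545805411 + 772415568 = 1318220979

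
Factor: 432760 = 2^3 *5^1*31^1*349^1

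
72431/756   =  72431/756=95.81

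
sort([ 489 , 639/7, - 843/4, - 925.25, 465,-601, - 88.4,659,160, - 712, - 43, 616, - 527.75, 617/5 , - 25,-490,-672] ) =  [  -  925.25,-712, - 672,-601, - 527.75 , - 490, - 843/4 , - 88.4,-43, - 25, 639/7, 617/5 , 160 , 465,489 , 616, 659 ] 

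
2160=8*270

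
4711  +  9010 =13721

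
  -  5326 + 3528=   -  1798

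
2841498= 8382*339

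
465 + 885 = 1350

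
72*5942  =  427824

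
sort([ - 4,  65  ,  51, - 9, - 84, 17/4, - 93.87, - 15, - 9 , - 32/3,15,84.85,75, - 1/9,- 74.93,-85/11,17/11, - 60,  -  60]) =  [- 93.87, - 84, - 74.93,-60, - 60,- 15, - 32/3 , - 9, - 9,  -  85/11,-4, - 1/9,  17/11 , 17/4, 15, 51,65 , 75,  84.85]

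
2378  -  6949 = - 4571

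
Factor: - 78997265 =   -  5^1*15799453^1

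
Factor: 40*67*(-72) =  - 2^6*3^2 * 5^1*67^1  =  - 192960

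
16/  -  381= -16/381 = - 0.04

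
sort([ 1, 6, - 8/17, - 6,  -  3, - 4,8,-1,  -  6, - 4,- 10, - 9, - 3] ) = [ - 10, - 9 , - 6 , - 6, - 4,-4,-3,-3, - 1, - 8/17 , 1, 6, 8] 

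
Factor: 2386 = 2^1 * 1193^1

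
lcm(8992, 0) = 0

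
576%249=78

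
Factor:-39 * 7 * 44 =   -  2^2*3^1*7^1*11^1*13^1 = - 12012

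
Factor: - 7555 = -5^1*1511^1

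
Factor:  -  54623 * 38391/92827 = -3^1 * 7^( - 1)*67^1*89^( - 1)*149^(-1) * 191^1*54623^1 = - 2097031593/92827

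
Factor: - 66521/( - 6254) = 2^( - 1)*7^1 * 13^1*17^1 * 43^1*53^(- 1 )*59^( - 1)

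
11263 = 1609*7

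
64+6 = 70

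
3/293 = 3/293 = 0.01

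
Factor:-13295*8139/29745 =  - 3^(-1 )*661^ ( - 1) * 2659^1*2713^1 = -7213867/1983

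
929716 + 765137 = 1694853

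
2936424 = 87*33752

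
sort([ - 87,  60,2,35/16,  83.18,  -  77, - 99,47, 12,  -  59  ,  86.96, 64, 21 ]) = [ - 99, - 87, - 77, - 59,2,  35/16, 12, 21, 47, 60, 64, 83.18,  86.96]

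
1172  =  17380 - 16208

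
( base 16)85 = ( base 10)133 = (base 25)58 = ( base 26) 53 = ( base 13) a3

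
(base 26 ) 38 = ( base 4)1112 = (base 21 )42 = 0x56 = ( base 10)86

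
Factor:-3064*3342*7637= - 2^4*3^1*7^1*383^1*557^1*1091^1 = - 78202024656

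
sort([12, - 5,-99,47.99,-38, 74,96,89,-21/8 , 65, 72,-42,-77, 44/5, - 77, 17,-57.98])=[-99,-77, - 77,-57.98,-42,-38,-5, - 21/8, 44/5, 12,  17, 47.99,  65,72,  74,89, 96 ]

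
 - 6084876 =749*( - 8124 )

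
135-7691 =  - 7556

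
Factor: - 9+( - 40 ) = -49 = - 7^2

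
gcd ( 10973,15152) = 1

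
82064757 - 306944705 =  - 224879948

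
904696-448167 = 456529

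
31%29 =2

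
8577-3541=5036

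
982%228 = 70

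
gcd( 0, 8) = 8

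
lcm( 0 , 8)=0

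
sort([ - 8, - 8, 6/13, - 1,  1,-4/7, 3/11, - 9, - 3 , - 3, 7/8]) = [- 9, - 8,-8,-3, - 3, - 1, - 4/7,3/11,6/13,7/8,1] 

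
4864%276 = 172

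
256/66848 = 8/2089 = 0.00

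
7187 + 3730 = 10917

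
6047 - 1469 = 4578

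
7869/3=2623= 2623.00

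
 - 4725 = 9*(- 525 )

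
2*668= 1336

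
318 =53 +265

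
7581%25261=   7581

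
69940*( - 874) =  - 61127560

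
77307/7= 77307/7 = 11043.86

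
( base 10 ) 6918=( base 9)10436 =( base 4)1230012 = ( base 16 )1b06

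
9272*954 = 8845488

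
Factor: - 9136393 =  -7^2*137^1*1361^1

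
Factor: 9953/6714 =2^(- 1 )*3^( - 2)*37^1 * 269^1*373^( - 1 )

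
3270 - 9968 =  - 6698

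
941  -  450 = 491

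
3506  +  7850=11356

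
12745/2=6372+1/2 =6372.50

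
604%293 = 18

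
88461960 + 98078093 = 186540053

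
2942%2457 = 485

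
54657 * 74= 4044618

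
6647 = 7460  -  813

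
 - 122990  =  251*( - 490) 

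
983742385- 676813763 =306928622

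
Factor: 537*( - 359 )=  -  3^1*179^1*359^1= - 192783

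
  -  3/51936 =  - 1 + 17311/17312 = - 0.00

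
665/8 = 665/8 = 83.12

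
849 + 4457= 5306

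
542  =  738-196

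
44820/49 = 44820/49  =  914.69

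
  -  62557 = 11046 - 73603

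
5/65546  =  5/65546= 0.00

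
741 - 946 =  - 205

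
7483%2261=700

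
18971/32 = 18971/32 = 592.84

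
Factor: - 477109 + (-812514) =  - 1289623^1 = -1289623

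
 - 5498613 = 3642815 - 9141428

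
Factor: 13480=2^3*5^1*337^1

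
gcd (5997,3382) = 1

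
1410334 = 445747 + 964587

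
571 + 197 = 768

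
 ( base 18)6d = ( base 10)121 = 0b1111001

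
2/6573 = 2/6573 = 0.00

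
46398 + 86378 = 132776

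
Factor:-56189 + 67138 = 10949 = 10949^1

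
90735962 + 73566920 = 164302882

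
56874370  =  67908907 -11034537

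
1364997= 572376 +792621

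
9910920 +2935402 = 12846322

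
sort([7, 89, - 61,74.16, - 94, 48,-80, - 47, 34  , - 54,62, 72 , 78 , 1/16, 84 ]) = [ - 94,-80, - 61, - 54, - 47, 1/16,7,34, 48,  62, 72, 74.16,78, 84,  89] 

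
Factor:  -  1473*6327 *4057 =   -  37809905247 = -  3^3*19^1*37^1*491^1*4057^1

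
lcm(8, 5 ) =40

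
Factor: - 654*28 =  - 2^3 * 3^1*7^1 * 109^1= -18312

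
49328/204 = 12332/51= 241.80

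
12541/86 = 12541/86 = 145.83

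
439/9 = 48 + 7/9  =  48.78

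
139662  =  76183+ 63479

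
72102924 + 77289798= 149392722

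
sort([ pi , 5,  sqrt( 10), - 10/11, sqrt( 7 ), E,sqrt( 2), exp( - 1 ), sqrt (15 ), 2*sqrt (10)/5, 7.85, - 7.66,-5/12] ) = [  -  7.66, - 10/11, - 5/12, exp(-1),2*sqrt( 10 ) /5 , sqrt( 2),  sqrt( 7) , E, pi, sqrt(10),sqrt(  15 ),5,7.85]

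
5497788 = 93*59116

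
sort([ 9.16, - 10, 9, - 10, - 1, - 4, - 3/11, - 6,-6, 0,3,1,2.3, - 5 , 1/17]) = [-10, - 10, - 6, - 6 ,  -  5,- 4,  -  1, - 3/11, 0, 1/17, 1,2.3, 3,9, 9.16]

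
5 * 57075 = 285375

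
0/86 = 0 =0.00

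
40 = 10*4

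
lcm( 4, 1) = 4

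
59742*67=4002714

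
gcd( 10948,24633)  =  2737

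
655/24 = 27 +7/24 = 27.29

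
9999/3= 3333 =3333.00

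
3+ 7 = 10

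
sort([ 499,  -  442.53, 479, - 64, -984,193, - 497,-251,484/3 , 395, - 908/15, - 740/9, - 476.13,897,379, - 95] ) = [ - 984, -497, - 476.13,  -  442.53,  -  251, - 95, - 740/9, - 64 , - 908/15  ,  484/3, 193, 379, 395,479, 499, 897]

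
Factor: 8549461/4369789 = 29^1*43^( - 1)*151^( - 1 )*673^ ( - 1 )*294809^1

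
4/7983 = 4/7983 = 0.00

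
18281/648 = 28 + 137/648 = 28.21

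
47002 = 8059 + 38943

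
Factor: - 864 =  - 2^5*3^3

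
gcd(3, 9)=3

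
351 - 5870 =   -  5519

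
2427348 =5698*426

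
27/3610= 27/3610 = 0.01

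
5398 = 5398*1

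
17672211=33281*531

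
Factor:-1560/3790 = -156/379 = -2^2*3^1*13^1*379^( - 1) 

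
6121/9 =6121/9 =680.11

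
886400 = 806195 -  - 80205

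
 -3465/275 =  - 63/5 = - 12.60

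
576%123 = 84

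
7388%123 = 8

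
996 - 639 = 357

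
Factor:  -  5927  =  - 5927^1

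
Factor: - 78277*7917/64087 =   -  619719009/64087 = - 3^1* 7^1*13^1* 19^ ( - 1 )*29^1*3373^( -1)*78277^1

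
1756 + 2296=4052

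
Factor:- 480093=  - 3^1*160031^1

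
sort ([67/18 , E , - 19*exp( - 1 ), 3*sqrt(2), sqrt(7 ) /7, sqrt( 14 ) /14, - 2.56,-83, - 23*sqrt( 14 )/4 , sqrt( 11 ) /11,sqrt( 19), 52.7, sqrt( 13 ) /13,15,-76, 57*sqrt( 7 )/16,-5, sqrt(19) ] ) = [ - 83,-76,- 23 *sqrt( 14) /4, - 19*exp( - 1), - 5, - 2.56, sqrt(14 ) /14,sqrt(13 )/13, sqrt(11 ) /11 , sqrt( 7)/7, E,67/18,3 *sqrt(2 ) , sqrt( 19),sqrt( 19), 57*sqrt( 7)/16 , 15,52.7]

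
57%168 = 57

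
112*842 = 94304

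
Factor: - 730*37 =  - 2^1*5^1*37^1*73^1 = -27010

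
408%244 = 164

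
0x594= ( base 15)653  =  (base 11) 1089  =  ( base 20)3b8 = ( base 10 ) 1428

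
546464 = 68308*8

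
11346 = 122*93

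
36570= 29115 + 7455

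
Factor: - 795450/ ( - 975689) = 2^1 * 3^1*  5^2*11^ ( - 1 ) *13^( - 1 ) * 5303^1*6823^( - 1)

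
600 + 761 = 1361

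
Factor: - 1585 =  - 5^1*317^1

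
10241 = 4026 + 6215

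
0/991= 0 = 0.00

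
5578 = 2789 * 2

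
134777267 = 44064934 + 90712333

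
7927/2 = 7927/2 = 3963.50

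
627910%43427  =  19932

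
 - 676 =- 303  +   - 373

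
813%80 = 13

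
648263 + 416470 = 1064733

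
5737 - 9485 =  - 3748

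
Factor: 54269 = 54269^1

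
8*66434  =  531472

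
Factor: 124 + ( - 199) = -75 =- 3^1*5^2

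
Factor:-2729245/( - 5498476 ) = 2^ ( - 2 ) * 5^1*67^1*8147^1*1374619^(  -  1)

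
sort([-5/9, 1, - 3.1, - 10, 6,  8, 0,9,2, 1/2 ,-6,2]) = [ - 10, - 6, -3.1,  -  5/9, 0,1/2 , 1 , 2,2,  6, 8, 9 ] 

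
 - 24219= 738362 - 762581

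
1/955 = 1/955=0.00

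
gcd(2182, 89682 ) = 2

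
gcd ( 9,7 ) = 1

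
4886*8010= 39136860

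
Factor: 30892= 2^2 * 7723^1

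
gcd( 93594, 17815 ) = 1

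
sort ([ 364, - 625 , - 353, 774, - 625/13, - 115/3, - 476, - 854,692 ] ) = [ - 854, - 625 , - 476, - 353,  -  625/13, - 115/3 , 364,692,774 ] 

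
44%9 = 8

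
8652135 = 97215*89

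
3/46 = 3/46 = 0.07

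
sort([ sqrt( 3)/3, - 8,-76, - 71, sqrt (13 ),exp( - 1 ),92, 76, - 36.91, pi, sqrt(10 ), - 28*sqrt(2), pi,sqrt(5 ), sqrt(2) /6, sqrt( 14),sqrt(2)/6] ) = [ - 76, - 71, - 28*sqrt(2 ), - 36.91,-8,sqrt(2)/6 , sqrt( 2)/6, exp( - 1 ), sqrt(3 ) /3, sqrt( 5 ),pi, pi , sqrt(10), sqrt(13), sqrt(14), 76,92] 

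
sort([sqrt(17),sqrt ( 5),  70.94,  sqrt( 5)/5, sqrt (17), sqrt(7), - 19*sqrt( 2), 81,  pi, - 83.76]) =[-83.76, - 19*sqrt( 2), sqrt (5)/5, sqrt( 5 ), sqrt( 7 ),  pi, sqrt( 17), sqrt(17 ) , 70.94, 81]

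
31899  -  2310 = 29589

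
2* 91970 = 183940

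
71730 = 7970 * 9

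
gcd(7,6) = 1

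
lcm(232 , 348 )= 696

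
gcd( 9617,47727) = 1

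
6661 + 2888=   9549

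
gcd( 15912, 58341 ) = 3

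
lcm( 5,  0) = 0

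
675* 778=525150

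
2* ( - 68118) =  - 136236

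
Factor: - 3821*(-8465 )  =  5^1*1693^1 * 3821^1 = 32344765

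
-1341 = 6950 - 8291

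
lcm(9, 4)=36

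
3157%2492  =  665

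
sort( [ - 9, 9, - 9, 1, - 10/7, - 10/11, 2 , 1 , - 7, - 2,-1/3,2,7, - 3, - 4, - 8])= [-9, - 9,-8, -7, - 4, - 3 , - 2, - 10/7,-10/11, - 1/3, 1,1, 2,2, 7, 9 ] 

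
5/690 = 1/138 = 0.01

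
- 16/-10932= 4/2733 = 0.00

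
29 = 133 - 104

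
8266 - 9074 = - 808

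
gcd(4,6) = 2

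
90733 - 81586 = 9147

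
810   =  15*54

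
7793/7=1113 + 2/7 = 1113.29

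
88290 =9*9810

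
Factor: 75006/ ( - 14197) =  - 2^1*3^4*463^1*14197^( - 1)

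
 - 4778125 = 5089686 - 9867811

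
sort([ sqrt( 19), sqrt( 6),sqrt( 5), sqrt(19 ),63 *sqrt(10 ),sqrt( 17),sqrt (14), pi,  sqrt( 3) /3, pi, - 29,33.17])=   [ - 29,  sqrt( 3 )/3, sqrt(5),sqrt(6),pi,pi, sqrt(14 ) , sqrt (17 ),sqrt (19),sqrt (19 ), 33.17,63 *sqrt( 10)] 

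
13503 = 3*4501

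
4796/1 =4796  =  4796.00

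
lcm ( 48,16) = 48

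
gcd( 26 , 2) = 2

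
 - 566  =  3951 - 4517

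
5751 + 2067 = 7818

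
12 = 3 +9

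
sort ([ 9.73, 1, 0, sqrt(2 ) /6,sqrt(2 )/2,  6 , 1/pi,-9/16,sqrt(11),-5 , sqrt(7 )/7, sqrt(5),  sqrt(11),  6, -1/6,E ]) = [ - 5, -9/16, - 1/6,0,sqrt( 2 )/6,1/pi , sqrt(7 ) /7 , sqrt( 2) /2, 1, sqrt(5),E,sqrt( 11 ) , sqrt( 11 ), 6, 6,9.73 ] 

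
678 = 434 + 244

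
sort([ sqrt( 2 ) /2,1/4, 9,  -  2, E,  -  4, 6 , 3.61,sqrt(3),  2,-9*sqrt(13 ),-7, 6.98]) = [-9*sqrt( 13 ),  -  7, - 4, - 2,1/4, sqrt(2)/2,sqrt( 3), 2,E,3.61,6,  6.98,9]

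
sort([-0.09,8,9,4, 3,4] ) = [ - 0.09,3 , 4,4,8,  9]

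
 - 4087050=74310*( - 55 )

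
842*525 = 442050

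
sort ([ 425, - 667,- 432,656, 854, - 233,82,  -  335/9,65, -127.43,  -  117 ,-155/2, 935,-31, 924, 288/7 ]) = [  -  667,-432,-233,-127.43, - 117, - 155/2,-335/9,-31, 288/7,65,  82, 425, 656, 854, 924, 935] 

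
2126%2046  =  80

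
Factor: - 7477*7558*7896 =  - 2^4*3^1*7^1*47^1*3779^1*7477^1 = - 446212166736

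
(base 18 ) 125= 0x16d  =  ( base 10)365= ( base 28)d1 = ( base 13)221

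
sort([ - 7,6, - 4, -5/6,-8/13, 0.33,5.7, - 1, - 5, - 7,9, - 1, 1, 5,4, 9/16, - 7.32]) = [ - 7.32, - 7, - 7, - 5, - 4, - 1 , - 1,  -  5/6,-8/13,0.33,9/16,1,  4,5 , 5.7, 6, 9]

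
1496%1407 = 89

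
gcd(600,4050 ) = 150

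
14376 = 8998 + 5378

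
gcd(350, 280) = 70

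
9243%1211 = 766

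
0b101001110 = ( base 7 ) 655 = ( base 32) ae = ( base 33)A4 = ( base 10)334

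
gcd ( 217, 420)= 7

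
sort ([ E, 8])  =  [E,  8] 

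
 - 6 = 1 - 7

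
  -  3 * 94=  - 282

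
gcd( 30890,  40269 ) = 1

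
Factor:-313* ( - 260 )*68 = 5533840 =2^4*5^1*13^1*17^1*313^1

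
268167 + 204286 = 472453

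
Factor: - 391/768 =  -2^ ( - 8)*3^( - 1)*17^1*23^1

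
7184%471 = 119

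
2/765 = 2/765  =  0.00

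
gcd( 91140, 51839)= 1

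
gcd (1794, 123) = 3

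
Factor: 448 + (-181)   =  3^1 * 89^1= 267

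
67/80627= 67/80627 = 0.00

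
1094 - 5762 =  - 4668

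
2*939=1878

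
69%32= 5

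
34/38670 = 17/19335=0.00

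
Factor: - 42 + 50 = 8=2^3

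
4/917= 4/917 = 0.00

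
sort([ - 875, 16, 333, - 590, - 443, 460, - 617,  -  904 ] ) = [ - 904, - 875,-617,-590,-443, 16 , 333, 460]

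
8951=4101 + 4850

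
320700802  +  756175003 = 1076875805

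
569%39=23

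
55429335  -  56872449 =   -  1443114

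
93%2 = 1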